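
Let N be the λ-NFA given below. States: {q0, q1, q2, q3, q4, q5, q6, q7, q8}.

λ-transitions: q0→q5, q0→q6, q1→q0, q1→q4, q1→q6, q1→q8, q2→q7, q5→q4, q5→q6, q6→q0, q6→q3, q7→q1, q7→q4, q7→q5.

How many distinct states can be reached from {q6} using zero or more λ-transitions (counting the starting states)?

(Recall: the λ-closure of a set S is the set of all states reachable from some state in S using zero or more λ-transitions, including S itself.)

Start with {q6}.
From q6 via λ: add q0, q3.
From q0 via λ: add q5.
From q5 via λ: add q4.
λ-closure = {q0, q3, q4, q5, q6}, which has 5 states.

5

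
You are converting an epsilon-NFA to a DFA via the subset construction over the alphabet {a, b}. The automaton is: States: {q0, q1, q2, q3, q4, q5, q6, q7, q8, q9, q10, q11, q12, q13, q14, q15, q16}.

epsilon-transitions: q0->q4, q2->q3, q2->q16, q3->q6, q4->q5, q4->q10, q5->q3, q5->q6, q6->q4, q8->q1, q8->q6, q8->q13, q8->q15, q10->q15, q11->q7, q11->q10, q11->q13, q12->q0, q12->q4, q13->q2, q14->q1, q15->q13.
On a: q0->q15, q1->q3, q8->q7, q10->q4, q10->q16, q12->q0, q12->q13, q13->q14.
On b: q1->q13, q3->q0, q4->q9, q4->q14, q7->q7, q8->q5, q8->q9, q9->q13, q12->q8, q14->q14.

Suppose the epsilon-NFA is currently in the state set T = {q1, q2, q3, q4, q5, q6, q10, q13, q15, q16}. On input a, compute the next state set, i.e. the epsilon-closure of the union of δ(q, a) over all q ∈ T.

{q1, q2, q3, q4, q5, q6, q10, q13, q14, q15, q16}

q1 on a → {q3}.
q10 on a → {q4, q16}.
q13 on a → {q14}.
No a-transition from q2, q3, q4, q5, q6, q15, q16.
Union after reading a: {q3, q4, q14, q16}.
Now take the epsilon-closure:
From q3 via epsilon: add q6.
From q4 via epsilon: add q5, q10.
From q14 via epsilon: add q1.
From q10 via epsilon: add q15.
From q15 via epsilon: add q13.
From q13 via epsilon: add q2.
No new states can be added; the closed set is {q1, q2, q3, q4, q5, q6, q10, q13, q14, q15, q16}.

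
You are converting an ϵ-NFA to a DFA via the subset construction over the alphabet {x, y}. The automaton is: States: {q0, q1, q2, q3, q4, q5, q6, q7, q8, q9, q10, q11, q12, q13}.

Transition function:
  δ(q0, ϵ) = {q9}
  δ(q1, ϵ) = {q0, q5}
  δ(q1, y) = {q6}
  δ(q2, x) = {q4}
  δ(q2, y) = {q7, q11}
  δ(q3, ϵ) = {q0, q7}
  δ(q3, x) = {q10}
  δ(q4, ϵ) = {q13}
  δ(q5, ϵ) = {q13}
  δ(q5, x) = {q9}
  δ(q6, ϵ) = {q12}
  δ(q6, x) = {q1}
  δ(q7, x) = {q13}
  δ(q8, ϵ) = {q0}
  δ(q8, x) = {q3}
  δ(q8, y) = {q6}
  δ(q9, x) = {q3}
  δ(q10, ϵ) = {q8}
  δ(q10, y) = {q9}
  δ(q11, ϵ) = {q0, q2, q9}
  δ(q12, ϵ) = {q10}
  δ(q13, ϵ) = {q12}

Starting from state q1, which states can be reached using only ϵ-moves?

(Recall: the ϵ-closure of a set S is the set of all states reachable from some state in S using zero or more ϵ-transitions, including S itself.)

{q0, q1, q5, q8, q9, q10, q12, q13}

Start with {q1}.
From q1 via ϵ: add q0, q5.
From q0 via ϵ: add q9.
From q5 via ϵ: add q13.
From q13 via ϵ: add q12.
From q12 via ϵ: add q10.
From q10 via ϵ: add q8.
No new states can be added; the closed set is {q0, q1, q5, q8, q9, q10, q12, q13}.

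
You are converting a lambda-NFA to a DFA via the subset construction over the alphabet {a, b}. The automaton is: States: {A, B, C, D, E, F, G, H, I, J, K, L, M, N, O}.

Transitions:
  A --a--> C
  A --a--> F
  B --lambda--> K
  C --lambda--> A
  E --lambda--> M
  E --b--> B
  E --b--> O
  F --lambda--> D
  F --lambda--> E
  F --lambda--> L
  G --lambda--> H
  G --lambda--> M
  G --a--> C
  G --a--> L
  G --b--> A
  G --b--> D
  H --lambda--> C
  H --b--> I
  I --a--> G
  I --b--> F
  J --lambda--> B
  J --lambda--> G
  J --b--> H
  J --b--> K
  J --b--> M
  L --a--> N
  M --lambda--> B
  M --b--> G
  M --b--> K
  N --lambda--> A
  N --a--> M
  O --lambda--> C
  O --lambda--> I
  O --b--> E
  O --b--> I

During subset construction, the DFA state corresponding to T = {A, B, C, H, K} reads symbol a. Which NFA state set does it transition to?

A on a → {C, F}.
No a-transition from B, C, H, K.
Union after reading a: {C, F}.
Now take the lambda-closure:
From C via lambda: add A.
From F via lambda: add D, E, L.
From E via lambda: add M.
From M via lambda: add B.
From B via lambda: add K.
No new states can be added; the closed set is {A, B, C, D, E, F, K, L, M}.

{A, B, C, D, E, F, K, L, M}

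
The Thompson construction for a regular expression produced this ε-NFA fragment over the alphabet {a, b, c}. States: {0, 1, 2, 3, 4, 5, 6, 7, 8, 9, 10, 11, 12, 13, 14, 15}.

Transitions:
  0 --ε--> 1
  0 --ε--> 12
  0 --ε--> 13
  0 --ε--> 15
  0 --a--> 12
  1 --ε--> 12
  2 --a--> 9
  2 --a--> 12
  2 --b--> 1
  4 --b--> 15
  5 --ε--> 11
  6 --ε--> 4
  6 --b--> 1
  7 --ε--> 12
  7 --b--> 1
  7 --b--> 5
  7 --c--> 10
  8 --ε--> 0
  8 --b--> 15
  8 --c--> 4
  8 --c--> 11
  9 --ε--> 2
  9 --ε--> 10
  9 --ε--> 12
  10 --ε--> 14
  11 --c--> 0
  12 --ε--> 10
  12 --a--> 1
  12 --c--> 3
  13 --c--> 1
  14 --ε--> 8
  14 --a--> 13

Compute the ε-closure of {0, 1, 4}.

Start with {0, 1, 4}.
From 0 via ε: add 12, 13, 15.
From 12 via ε: add 10.
From 10 via ε: add 14.
From 14 via ε: add 8.
No new states can be added; the closed set is {0, 1, 4, 8, 10, 12, 13, 14, 15}.

{0, 1, 4, 8, 10, 12, 13, 14, 15}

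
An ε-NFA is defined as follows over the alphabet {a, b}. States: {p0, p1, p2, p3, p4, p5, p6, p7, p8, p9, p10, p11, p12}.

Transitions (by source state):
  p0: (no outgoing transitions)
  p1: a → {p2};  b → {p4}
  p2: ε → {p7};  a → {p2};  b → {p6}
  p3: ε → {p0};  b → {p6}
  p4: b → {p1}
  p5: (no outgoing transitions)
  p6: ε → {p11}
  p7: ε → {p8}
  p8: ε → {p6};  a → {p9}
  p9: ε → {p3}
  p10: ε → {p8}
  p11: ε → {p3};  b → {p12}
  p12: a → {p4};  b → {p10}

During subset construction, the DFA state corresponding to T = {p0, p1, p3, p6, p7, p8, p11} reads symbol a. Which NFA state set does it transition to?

{p0, p2, p3, p6, p7, p8, p9, p11}

p1 on a → {p2}.
p8 on a → {p9}.
No a-transition from p0, p3, p6, p7, p11.
Union after reading a: {p2, p9}.
Now take the ε-closure:
From p2 via ε: add p7.
From p9 via ε: add p3.
From p3 via ε: add p0.
From p7 via ε: add p8.
From p8 via ε: add p6.
From p6 via ε: add p11.
No new states can be added; the closed set is {p0, p2, p3, p6, p7, p8, p9, p11}.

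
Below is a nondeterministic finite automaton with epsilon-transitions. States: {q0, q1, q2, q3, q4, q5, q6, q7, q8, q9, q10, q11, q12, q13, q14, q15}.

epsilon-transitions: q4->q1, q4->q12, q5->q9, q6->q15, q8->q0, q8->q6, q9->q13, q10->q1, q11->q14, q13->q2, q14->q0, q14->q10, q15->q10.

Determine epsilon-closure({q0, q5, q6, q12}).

{q0, q1, q2, q5, q6, q9, q10, q12, q13, q15}

Start with {q0, q5, q6, q12}.
From q5 via epsilon: add q9.
From q6 via epsilon: add q15.
From q9 via epsilon: add q13.
From q15 via epsilon: add q10.
From q10 via epsilon: add q1.
From q13 via epsilon: add q2.
No new states can be added; the closed set is {q0, q1, q2, q5, q6, q9, q10, q12, q13, q15}.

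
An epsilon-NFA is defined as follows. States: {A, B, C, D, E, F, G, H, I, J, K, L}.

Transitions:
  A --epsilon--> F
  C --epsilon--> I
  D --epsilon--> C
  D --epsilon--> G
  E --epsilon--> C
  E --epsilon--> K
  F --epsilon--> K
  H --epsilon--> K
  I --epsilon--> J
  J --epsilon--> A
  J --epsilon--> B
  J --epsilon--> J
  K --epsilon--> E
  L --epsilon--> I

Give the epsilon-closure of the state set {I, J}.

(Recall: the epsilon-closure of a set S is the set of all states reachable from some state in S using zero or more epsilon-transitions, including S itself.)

{A, B, C, E, F, I, J, K}

Start with {I, J}.
From J via epsilon: add A, B.
From A via epsilon: add F.
From F via epsilon: add K.
From K via epsilon: add E.
From E via epsilon: add C.
No new states can be added; the closed set is {A, B, C, E, F, I, J, K}.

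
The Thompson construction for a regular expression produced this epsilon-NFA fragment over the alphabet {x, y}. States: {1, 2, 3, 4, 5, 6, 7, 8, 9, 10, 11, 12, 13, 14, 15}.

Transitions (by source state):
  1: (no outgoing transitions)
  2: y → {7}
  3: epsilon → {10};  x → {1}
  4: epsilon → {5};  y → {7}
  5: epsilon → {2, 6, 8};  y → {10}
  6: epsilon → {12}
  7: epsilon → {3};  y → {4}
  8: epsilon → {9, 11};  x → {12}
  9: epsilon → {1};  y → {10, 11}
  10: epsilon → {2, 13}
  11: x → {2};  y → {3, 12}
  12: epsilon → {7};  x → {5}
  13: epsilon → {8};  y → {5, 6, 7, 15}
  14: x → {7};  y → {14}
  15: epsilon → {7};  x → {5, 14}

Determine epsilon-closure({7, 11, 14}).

Start with {7, 11, 14}.
From 7 via epsilon: add 3.
From 3 via epsilon: add 10.
From 10 via epsilon: add 2, 13.
From 13 via epsilon: add 8.
From 8 via epsilon: add 9.
From 9 via epsilon: add 1.
No new states can be added; the closed set is {1, 2, 3, 7, 8, 9, 10, 11, 13, 14}.

{1, 2, 3, 7, 8, 9, 10, 11, 13, 14}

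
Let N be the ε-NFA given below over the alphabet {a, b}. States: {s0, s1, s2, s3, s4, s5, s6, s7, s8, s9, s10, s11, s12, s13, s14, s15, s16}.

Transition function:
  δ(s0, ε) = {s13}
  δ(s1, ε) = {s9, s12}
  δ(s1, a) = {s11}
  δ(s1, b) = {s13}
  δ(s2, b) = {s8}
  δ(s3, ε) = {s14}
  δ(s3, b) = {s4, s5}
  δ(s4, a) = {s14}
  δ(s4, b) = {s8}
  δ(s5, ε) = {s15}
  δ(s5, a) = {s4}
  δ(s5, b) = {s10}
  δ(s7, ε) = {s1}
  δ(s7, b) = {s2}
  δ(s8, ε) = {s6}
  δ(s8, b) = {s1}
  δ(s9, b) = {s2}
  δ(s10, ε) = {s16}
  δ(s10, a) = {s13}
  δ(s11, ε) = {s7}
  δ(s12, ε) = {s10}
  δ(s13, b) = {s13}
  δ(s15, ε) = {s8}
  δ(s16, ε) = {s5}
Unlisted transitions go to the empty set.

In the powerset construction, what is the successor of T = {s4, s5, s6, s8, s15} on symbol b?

{s1, s5, s6, s8, s9, s10, s12, s15, s16}

s4 on b → {s8}.
s5 on b → {s10}.
s8 on b → {s1}.
No b-transition from s6, s15.
Union after reading b: {s1, s8, s10}.
Now take the ε-closure:
From s1 via ε: add s9, s12.
From s8 via ε: add s6.
From s10 via ε: add s16.
From s16 via ε: add s5.
From s5 via ε: add s15.
No new states can be added; the closed set is {s1, s5, s6, s8, s9, s10, s12, s15, s16}.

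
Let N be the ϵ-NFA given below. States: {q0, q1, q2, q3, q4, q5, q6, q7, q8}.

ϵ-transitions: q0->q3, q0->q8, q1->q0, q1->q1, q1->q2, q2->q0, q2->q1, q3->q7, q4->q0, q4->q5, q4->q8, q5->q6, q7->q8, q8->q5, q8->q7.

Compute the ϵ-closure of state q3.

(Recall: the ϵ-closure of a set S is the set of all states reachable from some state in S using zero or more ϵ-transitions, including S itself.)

{q3, q5, q6, q7, q8}

Start with {q3}.
From q3 via ϵ: add q7.
From q7 via ϵ: add q8.
From q8 via ϵ: add q5.
From q5 via ϵ: add q6.
No new states can be added; the closed set is {q3, q5, q6, q7, q8}.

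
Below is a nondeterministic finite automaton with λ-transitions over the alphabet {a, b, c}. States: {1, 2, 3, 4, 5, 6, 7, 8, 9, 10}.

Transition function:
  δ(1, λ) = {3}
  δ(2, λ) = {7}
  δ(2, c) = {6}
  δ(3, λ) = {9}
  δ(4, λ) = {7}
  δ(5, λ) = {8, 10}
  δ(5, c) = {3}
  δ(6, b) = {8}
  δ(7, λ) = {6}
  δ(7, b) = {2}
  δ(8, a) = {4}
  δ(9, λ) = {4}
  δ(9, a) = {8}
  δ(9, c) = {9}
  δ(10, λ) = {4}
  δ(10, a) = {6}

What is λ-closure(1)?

Start with {1}.
From 1 via λ: add 3.
From 3 via λ: add 9.
From 9 via λ: add 4.
From 4 via λ: add 7.
From 7 via λ: add 6.
No new states can be added; the closed set is {1, 3, 4, 6, 7, 9}.

{1, 3, 4, 6, 7, 9}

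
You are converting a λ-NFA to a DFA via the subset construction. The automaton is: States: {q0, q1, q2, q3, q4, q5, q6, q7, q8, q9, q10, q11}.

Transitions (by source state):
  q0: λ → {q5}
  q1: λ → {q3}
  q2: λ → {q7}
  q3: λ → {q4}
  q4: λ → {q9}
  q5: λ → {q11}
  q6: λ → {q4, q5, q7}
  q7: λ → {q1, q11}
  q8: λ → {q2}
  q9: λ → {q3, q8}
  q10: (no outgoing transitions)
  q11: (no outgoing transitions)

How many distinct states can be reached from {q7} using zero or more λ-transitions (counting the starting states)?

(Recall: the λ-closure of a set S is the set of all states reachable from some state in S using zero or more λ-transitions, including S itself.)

8

Start with {q7}.
From q7 via λ: add q1, q11.
From q1 via λ: add q3.
From q3 via λ: add q4.
From q4 via λ: add q9.
From q9 via λ: add q8.
From q8 via λ: add q2.
λ-closure = {q1, q2, q3, q4, q7, q8, q9, q11}, which has 8 states.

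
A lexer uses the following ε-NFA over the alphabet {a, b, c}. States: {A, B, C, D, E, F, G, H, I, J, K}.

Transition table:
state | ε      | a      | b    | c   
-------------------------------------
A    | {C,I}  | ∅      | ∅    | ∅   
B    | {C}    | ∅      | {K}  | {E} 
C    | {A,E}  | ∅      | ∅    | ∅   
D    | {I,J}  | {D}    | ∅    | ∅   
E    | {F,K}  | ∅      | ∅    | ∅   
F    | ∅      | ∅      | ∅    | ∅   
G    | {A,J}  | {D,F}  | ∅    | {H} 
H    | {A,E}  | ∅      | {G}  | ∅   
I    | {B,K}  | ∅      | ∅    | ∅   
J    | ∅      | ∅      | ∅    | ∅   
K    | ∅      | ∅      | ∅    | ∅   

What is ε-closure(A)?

Start with {A}.
From A via ε: add C, I.
From C via ε: add E.
From I via ε: add B, K.
From E via ε: add F.
No new states can be added; the closed set is {A, B, C, E, F, I, K}.

{A, B, C, E, F, I, K}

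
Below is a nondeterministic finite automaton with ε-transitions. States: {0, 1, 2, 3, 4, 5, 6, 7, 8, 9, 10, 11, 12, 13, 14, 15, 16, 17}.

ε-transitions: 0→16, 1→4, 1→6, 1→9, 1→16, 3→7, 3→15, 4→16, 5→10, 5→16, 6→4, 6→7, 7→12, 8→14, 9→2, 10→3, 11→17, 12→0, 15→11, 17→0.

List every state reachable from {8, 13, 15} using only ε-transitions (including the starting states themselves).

{0, 8, 11, 13, 14, 15, 16, 17}

Start with {8, 13, 15}.
From 8 via ε: add 14.
From 15 via ε: add 11.
From 11 via ε: add 17.
From 17 via ε: add 0.
From 0 via ε: add 16.
No new states can be added; the closed set is {0, 8, 11, 13, 14, 15, 16, 17}.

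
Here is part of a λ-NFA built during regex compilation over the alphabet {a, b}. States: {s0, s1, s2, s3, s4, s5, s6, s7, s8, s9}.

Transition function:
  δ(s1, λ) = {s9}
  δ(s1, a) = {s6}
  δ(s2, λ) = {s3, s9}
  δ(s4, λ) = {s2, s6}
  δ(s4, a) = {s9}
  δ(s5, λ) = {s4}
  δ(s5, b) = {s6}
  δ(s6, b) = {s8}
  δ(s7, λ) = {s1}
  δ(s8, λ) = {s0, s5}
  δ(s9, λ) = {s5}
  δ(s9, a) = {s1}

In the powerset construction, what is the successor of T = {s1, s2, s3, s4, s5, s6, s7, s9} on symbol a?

{s1, s2, s3, s4, s5, s6, s9}

s1 on a → {s6}.
s4 on a → {s9}.
s9 on a → {s1}.
No a-transition from s2, s3, s5, s6, s7.
Union after reading a: {s1, s6, s9}.
Now take the λ-closure:
From s9 via λ: add s5.
From s5 via λ: add s4.
From s4 via λ: add s2.
From s2 via λ: add s3.
No new states can be added; the closed set is {s1, s2, s3, s4, s5, s6, s9}.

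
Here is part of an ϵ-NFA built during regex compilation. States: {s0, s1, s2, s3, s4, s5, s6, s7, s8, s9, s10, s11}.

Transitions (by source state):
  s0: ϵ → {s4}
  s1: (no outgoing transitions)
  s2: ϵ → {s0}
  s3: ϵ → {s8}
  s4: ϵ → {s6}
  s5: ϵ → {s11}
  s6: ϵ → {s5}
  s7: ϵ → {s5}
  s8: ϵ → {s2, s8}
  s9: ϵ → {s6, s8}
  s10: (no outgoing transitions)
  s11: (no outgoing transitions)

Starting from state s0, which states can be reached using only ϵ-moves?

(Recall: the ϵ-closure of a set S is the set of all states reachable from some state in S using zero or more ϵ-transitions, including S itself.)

Start with {s0}.
From s0 via ϵ: add s4.
From s4 via ϵ: add s6.
From s6 via ϵ: add s5.
From s5 via ϵ: add s11.
No new states can be added; the closed set is {s0, s4, s5, s6, s11}.

{s0, s4, s5, s6, s11}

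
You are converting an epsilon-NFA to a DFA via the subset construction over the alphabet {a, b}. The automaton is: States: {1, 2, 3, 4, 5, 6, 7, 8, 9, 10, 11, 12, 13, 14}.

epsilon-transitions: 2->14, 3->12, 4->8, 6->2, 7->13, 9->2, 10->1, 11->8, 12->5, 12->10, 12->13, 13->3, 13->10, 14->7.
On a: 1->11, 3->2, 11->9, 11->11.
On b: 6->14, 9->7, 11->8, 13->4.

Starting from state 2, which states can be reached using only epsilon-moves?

{1, 2, 3, 5, 7, 10, 12, 13, 14}

Start with {2}.
From 2 via epsilon: add 14.
From 14 via epsilon: add 7.
From 7 via epsilon: add 13.
From 13 via epsilon: add 3, 10.
From 3 via epsilon: add 12.
From 10 via epsilon: add 1.
From 12 via epsilon: add 5.
No new states can be added; the closed set is {1, 2, 3, 5, 7, 10, 12, 13, 14}.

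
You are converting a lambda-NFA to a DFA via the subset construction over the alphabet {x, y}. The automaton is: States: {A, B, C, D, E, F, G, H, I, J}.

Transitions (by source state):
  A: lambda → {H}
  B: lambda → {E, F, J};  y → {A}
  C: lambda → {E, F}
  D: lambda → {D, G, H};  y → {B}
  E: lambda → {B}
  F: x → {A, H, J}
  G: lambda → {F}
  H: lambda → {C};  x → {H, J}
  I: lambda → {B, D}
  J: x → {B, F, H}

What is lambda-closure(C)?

Start with {C}.
From C via lambda: add E, F.
From E via lambda: add B.
From B via lambda: add J.
No new states can be added; the closed set is {B, C, E, F, J}.

{B, C, E, F, J}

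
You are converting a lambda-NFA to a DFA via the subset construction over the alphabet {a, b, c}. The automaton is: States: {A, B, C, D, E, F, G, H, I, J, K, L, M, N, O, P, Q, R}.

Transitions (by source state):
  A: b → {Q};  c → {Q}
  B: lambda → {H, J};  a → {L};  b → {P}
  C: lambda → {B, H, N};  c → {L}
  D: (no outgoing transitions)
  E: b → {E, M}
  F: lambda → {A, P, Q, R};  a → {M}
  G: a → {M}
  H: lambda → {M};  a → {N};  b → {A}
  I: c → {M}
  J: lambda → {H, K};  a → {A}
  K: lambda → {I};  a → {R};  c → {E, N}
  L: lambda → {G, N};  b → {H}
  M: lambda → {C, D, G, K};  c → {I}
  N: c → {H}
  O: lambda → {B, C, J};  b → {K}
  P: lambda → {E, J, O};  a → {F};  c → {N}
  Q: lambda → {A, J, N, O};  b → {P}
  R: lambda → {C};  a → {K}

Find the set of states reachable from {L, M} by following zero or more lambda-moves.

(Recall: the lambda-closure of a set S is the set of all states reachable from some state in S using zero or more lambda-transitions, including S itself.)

Start with {L, M}.
From L via lambda: add G, N.
From M via lambda: add C, D, K.
From C via lambda: add B, H.
From K via lambda: add I.
From B via lambda: add J.
No new states can be added; the closed set is {B, C, D, G, H, I, J, K, L, M, N}.

{B, C, D, G, H, I, J, K, L, M, N}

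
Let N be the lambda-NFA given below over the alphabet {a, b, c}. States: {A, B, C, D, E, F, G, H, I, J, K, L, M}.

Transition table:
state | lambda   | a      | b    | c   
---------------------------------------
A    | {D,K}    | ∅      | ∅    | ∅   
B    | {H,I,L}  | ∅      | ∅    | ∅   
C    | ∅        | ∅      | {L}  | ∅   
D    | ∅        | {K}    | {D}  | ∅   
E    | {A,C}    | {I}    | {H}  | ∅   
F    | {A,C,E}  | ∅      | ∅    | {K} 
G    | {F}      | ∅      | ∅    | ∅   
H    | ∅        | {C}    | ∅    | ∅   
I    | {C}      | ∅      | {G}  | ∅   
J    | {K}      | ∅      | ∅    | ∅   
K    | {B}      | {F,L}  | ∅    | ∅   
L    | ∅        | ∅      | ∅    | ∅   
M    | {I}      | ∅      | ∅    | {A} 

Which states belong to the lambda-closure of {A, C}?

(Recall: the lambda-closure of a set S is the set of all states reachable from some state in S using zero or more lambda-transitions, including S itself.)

Start with {A, C}.
From A via lambda: add D, K.
From K via lambda: add B.
From B via lambda: add H, I, L.
No new states can be added; the closed set is {A, B, C, D, H, I, K, L}.

{A, B, C, D, H, I, K, L}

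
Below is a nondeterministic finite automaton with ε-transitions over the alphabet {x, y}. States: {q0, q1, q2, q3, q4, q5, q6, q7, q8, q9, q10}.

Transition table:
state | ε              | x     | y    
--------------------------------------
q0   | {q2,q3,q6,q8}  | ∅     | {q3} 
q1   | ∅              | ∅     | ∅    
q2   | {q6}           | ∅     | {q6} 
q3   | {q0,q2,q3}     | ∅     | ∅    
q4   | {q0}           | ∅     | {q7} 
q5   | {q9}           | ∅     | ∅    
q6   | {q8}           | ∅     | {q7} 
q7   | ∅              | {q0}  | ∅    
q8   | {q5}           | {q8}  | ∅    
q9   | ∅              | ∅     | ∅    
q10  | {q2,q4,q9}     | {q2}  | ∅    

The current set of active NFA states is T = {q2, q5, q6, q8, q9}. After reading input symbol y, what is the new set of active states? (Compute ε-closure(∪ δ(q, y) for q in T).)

{q5, q6, q7, q8, q9}

q2 on y → {q6}.
q6 on y → {q7}.
No y-transition from q5, q8, q9.
Union after reading y: {q6, q7}.
Now take the ε-closure:
From q6 via ε: add q8.
From q8 via ε: add q5.
From q5 via ε: add q9.
No new states can be added; the closed set is {q5, q6, q7, q8, q9}.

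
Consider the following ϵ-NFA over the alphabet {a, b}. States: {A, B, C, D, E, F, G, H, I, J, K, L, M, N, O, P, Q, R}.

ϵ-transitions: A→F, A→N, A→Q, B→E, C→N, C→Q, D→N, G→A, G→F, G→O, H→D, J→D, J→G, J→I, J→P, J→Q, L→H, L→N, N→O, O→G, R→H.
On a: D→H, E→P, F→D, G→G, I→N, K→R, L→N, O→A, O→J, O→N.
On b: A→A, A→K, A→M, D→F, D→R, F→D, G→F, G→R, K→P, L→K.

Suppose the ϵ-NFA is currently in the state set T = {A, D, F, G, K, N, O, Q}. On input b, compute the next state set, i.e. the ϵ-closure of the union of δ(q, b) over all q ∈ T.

{A, D, F, G, H, K, M, N, O, P, Q, R}

A on b → {A, K, M}.
D on b → {F, R}.
F on b → {D}.
G on b → {F, R}.
K on b → {P}.
No b-transition from N, O, Q.
Union after reading b: {A, D, F, K, M, P, R}.
Now take the ϵ-closure:
From A via ϵ: add N, Q.
From R via ϵ: add H.
From N via ϵ: add O.
From O via ϵ: add G.
No new states can be added; the closed set is {A, D, F, G, H, K, M, N, O, P, Q, R}.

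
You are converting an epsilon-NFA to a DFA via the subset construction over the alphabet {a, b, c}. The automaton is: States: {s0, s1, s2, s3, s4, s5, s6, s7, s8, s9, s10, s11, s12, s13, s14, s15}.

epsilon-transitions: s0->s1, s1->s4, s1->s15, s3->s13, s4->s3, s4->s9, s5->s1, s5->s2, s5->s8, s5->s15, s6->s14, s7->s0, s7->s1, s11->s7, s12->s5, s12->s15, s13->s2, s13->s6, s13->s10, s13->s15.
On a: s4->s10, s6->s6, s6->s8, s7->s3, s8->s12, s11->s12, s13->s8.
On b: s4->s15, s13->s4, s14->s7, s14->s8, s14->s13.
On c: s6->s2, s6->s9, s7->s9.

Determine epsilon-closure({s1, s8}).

Start with {s1, s8}.
From s1 via epsilon: add s4, s15.
From s4 via epsilon: add s3, s9.
From s3 via epsilon: add s13.
From s13 via epsilon: add s2, s6, s10.
From s6 via epsilon: add s14.
No new states can be added; the closed set is {s1, s2, s3, s4, s6, s8, s9, s10, s13, s14, s15}.

{s1, s2, s3, s4, s6, s8, s9, s10, s13, s14, s15}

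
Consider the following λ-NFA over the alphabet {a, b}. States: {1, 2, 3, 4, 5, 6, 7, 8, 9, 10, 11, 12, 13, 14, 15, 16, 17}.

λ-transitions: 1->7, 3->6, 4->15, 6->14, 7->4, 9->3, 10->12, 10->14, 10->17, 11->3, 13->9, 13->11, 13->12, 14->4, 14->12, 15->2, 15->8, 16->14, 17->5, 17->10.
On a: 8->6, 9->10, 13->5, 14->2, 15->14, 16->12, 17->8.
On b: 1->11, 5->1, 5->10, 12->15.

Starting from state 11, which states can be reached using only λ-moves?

Start with {11}.
From 11 via λ: add 3.
From 3 via λ: add 6.
From 6 via λ: add 14.
From 14 via λ: add 4, 12.
From 4 via λ: add 15.
From 15 via λ: add 2, 8.
No new states can be added; the closed set is {2, 3, 4, 6, 8, 11, 12, 14, 15}.

{2, 3, 4, 6, 8, 11, 12, 14, 15}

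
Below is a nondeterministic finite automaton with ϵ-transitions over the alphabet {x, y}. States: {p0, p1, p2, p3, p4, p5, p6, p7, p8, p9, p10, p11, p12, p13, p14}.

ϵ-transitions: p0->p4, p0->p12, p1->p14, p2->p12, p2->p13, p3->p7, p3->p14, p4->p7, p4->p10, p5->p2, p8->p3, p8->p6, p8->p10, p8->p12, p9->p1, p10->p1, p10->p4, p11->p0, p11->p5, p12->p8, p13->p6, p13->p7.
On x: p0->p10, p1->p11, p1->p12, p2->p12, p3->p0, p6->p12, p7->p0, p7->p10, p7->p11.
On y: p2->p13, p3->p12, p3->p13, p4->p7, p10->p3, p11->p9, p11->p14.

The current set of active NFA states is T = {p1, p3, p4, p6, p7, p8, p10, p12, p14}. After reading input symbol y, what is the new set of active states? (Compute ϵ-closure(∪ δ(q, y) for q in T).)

{p1, p3, p4, p6, p7, p8, p10, p12, p13, p14}

p3 on y → {p12, p13}.
p4 on y → {p7}.
p10 on y → {p3}.
No y-transition from p1, p6, p7, p8, p12, p14.
Union after reading y: {p3, p7, p12, p13}.
Now take the ϵ-closure:
From p3 via ϵ: add p14.
From p12 via ϵ: add p8.
From p13 via ϵ: add p6.
From p8 via ϵ: add p10.
From p10 via ϵ: add p1, p4.
No new states can be added; the closed set is {p1, p3, p4, p6, p7, p8, p10, p12, p13, p14}.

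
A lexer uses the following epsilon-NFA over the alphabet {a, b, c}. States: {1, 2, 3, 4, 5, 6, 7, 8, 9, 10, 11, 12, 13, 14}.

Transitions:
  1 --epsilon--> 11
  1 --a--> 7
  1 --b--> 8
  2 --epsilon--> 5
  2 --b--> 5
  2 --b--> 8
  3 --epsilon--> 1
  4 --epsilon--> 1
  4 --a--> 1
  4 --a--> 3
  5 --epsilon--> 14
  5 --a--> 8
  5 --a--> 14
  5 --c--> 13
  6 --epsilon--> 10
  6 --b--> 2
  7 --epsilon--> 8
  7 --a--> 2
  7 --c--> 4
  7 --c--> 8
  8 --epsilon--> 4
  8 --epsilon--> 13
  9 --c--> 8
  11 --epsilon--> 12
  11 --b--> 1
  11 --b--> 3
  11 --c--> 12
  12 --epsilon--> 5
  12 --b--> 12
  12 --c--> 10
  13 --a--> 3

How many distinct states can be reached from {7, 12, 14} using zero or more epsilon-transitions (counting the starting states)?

Start with {7, 12, 14}.
From 7 via epsilon: add 8.
From 12 via epsilon: add 5.
From 8 via epsilon: add 4, 13.
From 4 via epsilon: add 1.
From 1 via epsilon: add 11.
epsilon-closure = {1, 4, 5, 7, 8, 11, 12, 13, 14}, which has 9 states.

9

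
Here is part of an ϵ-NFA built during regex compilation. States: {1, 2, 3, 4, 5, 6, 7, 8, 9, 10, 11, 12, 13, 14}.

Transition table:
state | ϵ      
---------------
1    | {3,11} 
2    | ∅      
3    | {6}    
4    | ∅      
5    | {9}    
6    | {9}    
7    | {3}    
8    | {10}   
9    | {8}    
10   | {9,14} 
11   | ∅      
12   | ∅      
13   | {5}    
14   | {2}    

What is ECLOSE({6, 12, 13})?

{2, 5, 6, 8, 9, 10, 12, 13, 14}

Start with {6, 12, 13}.
From 6 via ϵ: add 9.
From 13 via ϵ: add 5.
From 9 via ϵ: add 8.
From 8 via ϵ: add 10.
From 10 via ϵ: add 14.
From 14 via ϵ: add 2.
No new states can be added; the closed set is {2, 5, 6, 8, 9, 10, 12, 13, 14}.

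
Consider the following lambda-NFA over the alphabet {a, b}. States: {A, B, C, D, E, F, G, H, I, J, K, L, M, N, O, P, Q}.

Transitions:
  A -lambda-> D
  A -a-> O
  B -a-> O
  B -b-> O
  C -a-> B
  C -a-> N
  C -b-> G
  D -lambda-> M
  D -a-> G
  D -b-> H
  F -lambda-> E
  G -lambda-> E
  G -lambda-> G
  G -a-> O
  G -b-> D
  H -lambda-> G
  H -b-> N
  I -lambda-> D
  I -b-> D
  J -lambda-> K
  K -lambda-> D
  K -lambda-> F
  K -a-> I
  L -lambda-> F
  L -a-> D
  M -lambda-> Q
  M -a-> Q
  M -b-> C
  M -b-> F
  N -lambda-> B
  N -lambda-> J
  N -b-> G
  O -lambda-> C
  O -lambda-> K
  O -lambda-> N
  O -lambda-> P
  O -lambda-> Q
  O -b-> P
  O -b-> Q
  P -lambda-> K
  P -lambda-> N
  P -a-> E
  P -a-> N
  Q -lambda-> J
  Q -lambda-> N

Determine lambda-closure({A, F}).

{A, B, D, E, F, J, K, M, N, Q}

Start with {A, F}.
From A via lambda: add D.
From F via lambda: add E.
From D via lambda: add M.
From M via lambda: add Q.
From Q via lambda: add J, N.
From J via lambda: add K.
From N via lambda: add B.
No new states can be added; the closed set is {A, B, D, E, F, J, K, M, N, Q}.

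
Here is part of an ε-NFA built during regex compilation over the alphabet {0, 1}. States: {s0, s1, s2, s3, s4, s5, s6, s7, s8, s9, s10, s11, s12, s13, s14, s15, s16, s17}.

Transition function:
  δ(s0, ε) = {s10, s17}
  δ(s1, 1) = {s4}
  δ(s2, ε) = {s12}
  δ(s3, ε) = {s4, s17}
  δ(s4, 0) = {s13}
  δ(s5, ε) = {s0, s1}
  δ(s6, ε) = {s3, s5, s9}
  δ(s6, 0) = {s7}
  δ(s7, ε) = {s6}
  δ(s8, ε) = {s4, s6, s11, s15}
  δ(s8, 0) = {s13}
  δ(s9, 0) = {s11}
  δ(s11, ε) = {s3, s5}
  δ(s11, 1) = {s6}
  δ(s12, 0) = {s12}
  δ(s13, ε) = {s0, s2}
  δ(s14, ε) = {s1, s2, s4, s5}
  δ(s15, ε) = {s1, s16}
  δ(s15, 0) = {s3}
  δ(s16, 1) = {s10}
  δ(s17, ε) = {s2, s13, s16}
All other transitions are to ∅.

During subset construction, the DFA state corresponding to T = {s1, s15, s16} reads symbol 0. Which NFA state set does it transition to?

{s0, s2, s3, s4, s10, s12, s13, s16, s17}

s15 on 0 → {s3}.
No 0-transition from s1, s16.
Union after reading 0: {s3}.
Now take the ε-closure:
From s3 via ε: add s4, s17.
From s17 via ε: add s2, s13, s16.
From s2 via ε: add s12.
From s13 via ε: add s0.
From s0 via ε: add s10.
No new states can be added; the closed set is {s0, s2, s3, s4, s10, s12, s13, s16, s17}.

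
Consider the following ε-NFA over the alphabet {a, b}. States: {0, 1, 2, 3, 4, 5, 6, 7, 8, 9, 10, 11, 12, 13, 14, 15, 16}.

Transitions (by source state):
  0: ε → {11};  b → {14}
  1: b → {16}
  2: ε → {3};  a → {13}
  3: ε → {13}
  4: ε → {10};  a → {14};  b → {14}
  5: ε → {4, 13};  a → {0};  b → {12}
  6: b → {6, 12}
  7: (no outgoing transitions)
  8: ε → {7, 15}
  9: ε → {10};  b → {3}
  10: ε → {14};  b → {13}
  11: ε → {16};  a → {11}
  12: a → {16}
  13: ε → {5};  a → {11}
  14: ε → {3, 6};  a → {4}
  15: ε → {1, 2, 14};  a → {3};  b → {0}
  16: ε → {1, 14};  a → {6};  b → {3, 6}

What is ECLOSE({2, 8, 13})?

Start with {2, 8, 13}.
From 2 via ε: add 3.
From 8 via ε: add 7, 15.
From 13 via ε: add 5.
From 5 via ε: add 4.
From 15 via ε: add 1, 14.
From 4 via ε: add 10.
From 14 via ε: add 6.
No new states can be added; the closed set is {1, 2, 3, 4, 5, 6, 7, 8, 10, 13, 14, 15}.

{1, 2, 3, 4, 5, 6, 7, 8, 10, 13, 14, 15}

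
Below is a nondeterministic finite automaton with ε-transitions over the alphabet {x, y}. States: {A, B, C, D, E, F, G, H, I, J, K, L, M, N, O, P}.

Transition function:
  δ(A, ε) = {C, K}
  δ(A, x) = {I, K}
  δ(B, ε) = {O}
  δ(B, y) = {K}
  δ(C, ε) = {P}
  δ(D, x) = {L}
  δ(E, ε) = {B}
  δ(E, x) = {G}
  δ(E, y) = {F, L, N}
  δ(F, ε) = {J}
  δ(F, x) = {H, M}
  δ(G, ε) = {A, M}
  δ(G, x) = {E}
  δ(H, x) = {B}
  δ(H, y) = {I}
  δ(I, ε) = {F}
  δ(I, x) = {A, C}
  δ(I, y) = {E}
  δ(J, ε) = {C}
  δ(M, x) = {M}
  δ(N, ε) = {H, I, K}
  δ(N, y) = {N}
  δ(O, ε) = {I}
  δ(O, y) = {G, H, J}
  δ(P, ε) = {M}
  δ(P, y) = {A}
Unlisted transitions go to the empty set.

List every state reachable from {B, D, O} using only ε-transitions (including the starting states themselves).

Start with {B, D, O}.
From O via ε: add I.
From I via ε: add F.
From F via ε: add J.
From J via ε: add C.
From C via ε: add P.
From P via ε: add M.
No new states can be added; the closed set is {B, C, D, F, I, J, M, O, P}.

{B, C, D, F, I, J, M, O, P}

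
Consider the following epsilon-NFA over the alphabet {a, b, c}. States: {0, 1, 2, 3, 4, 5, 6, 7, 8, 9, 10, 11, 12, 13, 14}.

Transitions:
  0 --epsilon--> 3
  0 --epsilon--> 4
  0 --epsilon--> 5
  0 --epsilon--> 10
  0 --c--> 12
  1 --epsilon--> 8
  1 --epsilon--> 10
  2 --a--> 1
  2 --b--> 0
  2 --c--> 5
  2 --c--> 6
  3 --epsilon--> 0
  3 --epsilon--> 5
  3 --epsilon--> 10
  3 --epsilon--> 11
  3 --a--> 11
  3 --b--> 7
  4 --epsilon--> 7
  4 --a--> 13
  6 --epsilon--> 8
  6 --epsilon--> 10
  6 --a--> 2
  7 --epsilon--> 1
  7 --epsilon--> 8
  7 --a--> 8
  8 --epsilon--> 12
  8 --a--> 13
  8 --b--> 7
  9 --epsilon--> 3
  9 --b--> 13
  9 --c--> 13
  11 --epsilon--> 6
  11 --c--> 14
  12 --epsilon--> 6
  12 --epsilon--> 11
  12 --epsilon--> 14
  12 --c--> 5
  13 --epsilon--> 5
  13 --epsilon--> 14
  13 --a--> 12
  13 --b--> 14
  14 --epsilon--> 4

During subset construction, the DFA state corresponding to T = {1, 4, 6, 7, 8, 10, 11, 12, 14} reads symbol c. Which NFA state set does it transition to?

11 on c → {14}.
12 on c → {5}.
No c-transition from 1, 4, 6, 7, 8, 10, 14.
Union after reading c: {5, 14}.
Now take the epsilon-closure:
From 14 via epsilon: add 4.
From 4 via epsilon: add 7.
From 7 via epsilon: add 1, 8.
From 1 via epsilon: add 10.
From 8 via epsilon: add 12.
From 12 via epsilon: add 6, 11.
No new states can be added; the closed set is {1, 4, 5, 6, 7, 8, 10, 11, 12, 14}.

{1, 4, 5, 6, 7, 8, 10, 11, 12, 14}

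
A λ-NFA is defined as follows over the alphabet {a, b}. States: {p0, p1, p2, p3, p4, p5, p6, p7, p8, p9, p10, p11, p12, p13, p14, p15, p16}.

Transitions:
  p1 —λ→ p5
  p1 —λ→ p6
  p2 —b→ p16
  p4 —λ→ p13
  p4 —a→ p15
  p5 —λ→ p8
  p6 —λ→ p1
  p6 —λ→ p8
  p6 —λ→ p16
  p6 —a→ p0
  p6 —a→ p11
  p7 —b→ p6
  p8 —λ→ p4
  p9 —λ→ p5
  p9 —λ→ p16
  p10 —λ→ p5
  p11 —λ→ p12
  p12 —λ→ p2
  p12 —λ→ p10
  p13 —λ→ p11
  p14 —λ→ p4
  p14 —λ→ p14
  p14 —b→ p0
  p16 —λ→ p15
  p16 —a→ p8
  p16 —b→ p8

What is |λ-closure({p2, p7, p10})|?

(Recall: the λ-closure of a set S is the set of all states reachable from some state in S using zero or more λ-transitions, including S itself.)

Start with {p2, p7, p10}.
From p10 via λ: add p5.
From p5 via λ: add p8.
From p8 via λ: add p4.
From p4 via λ: add p13.
From p13 via λ: add p11.
From p11 via λ: add p12.
λ-closure = {p2, p4, p5, p7, p8, p10, p11, p12, p13}, which has 9 states.

9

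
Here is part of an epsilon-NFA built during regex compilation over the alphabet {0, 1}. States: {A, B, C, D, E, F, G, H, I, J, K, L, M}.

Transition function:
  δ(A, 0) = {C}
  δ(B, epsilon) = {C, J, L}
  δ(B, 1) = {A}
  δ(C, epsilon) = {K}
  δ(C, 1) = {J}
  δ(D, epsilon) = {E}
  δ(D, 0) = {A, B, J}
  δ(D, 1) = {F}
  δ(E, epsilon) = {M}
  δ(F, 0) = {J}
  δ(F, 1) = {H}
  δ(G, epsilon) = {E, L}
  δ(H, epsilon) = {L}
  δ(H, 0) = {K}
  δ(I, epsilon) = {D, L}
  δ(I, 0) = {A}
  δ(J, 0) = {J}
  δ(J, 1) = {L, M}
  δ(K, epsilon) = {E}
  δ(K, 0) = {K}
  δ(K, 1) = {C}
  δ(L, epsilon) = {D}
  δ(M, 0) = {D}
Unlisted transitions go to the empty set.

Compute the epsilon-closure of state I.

Start with {I}.
From I via epsilon: add D, L.
From D via epsilon: add E.
From E via epsilon: add M.
No new states can be added; the closed set is {D, E, I, L, M}.

{D, E, I, L, M}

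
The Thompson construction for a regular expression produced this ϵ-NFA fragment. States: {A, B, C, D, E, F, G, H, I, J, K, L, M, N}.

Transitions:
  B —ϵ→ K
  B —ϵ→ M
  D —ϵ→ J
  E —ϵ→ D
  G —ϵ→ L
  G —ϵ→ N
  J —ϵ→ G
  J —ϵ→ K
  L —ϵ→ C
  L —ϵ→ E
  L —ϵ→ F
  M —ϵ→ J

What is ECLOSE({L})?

{C, D, E, F, G, J, K, L, N}

Start with {L}.
From L via ϵ: add C, E, F.
From E via ϵ: add D.
From D via ϵ: add J.
From J via ϵ: add G, K.
From G via ϵ: add N.
No new states can be added; the closed set is {C, D, E, F, G, J, K, L, N}.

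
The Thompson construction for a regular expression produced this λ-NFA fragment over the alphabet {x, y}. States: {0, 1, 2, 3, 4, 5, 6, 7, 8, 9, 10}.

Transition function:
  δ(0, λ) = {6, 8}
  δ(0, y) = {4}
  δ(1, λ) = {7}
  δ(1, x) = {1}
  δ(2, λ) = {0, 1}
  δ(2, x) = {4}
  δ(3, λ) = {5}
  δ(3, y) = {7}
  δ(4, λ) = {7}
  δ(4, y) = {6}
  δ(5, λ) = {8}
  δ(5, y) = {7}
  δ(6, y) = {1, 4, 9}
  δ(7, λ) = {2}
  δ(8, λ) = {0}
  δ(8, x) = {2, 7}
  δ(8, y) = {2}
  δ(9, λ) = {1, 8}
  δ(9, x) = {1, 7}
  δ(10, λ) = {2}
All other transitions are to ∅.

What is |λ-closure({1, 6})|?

Start with {1, 6}.
From 1 via λ: add 7.
From 7 via λ: add 2.
From 2 via λ: add 0.
From 0 via λ: add 8.
λ-closure = {0, 1, 2, 6, 7, 8}, which has 6 states.

6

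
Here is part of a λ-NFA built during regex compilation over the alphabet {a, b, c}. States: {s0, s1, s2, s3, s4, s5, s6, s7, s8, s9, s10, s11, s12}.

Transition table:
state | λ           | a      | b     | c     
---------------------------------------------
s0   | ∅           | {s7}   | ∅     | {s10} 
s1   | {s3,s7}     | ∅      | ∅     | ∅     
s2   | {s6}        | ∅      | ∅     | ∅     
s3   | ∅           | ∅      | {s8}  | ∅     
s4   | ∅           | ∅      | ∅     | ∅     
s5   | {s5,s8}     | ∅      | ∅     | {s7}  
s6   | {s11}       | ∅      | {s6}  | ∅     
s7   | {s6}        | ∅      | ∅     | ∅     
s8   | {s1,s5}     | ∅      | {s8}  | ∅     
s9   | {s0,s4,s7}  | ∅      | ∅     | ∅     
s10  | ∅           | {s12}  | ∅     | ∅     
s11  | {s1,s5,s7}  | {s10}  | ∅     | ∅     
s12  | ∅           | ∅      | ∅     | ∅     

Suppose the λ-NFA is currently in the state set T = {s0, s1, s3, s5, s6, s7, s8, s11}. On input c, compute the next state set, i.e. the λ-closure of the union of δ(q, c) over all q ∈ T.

{s1, s3, s5, s6, s7, s8, s10, s11}

s0 on c → {s10}.
s5 on c → {s7}.
No c-transition from s1, s3, s6, s7, s8, s11.
Union after reading c: {s7, s10}.
Now take the λ-closure:
From s7 via λ: add s6.
From s6 via λ: add s11.
From s11 via λ: add s1, s5.
From s1 via λ: add s3.
From s5 via λ: add s8.
No new states can be added; the closed set is {s1, s3, s5, s6, s7, s8, s10, s11}.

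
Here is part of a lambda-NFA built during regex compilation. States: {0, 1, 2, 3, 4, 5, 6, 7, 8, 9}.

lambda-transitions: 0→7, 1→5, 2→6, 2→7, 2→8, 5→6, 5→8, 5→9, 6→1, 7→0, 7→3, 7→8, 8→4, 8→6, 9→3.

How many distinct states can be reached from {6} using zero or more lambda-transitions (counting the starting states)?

7

Start with {6}.
From 6 via lambda: add 1.
From 1 via lambda: add 5.
From 5 via lambda: add 8, 9.
From 8 via lambda: add 4.
From 9 via lambda: add 3.
lambda-closure = {1, 3, 4, 5, 6, 8, 9}, which has 7 states.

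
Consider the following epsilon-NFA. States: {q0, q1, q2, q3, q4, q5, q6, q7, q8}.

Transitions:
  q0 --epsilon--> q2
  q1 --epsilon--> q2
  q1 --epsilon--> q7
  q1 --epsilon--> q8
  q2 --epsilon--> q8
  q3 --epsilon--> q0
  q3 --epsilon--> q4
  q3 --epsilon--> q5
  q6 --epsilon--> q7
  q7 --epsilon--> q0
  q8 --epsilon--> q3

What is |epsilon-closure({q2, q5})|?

6

Start with {q2, q5}.
From q2 via epsilon: add q8.
From q8 via epsilon: add q3.
From q3 via epsilon: add q0, q4.
epsilon-closure = {q0, q2, q3, q4, q5, q8}, which has 6 states.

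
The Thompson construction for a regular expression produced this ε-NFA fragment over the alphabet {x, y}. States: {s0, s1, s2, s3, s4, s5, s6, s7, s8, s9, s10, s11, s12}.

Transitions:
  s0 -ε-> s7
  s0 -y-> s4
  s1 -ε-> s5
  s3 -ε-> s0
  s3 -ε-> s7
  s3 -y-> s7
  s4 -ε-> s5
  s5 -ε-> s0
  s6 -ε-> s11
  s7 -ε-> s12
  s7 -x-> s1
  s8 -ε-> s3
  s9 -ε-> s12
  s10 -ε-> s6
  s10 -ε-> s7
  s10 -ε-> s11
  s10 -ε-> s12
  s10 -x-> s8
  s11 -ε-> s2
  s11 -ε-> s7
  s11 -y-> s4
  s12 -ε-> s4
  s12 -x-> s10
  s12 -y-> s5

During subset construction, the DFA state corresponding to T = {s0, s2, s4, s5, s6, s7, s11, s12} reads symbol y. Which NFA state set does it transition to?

s0 on y → {s4}.
s11 on y → {s4}.
s12 on y → {s5}.
No y-transition from s2, s4, s5, s6, s7.
Union after reading y: {s4, s5}.
Now take the ε-closure:
From s5 via ε: add s0.
From s0 via ε: add s7.
From s7 via ε: add s12.
No new states can be added; the closed set is {s0, s4, s5, s7, s12}.

{s0, s4, s5, s7, s12}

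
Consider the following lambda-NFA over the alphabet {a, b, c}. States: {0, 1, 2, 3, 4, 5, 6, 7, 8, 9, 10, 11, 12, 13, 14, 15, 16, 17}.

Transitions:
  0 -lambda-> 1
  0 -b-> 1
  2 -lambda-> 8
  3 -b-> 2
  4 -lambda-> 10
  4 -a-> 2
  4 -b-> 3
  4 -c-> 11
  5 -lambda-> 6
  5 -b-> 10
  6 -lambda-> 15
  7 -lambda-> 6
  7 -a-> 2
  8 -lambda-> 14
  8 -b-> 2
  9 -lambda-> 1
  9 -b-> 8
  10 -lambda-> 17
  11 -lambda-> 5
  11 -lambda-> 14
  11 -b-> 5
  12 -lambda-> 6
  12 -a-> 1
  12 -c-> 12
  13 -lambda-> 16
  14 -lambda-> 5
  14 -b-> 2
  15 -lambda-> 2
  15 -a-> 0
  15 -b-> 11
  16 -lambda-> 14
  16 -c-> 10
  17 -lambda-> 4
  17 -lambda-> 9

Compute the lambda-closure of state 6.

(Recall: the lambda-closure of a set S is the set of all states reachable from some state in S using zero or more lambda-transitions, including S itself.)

{2, 5, 6, 8, 14, 15}

Start with {6}.
From 6 via lambda: add 15.
From 15 via lambda: add 2.
From 2 via lambda: add 8.
From 8 via lambda: add 14.
From 14 via lambda: add 5.
No new states can be added; the closed set is {2, 5, 6, 8, 14, 15}.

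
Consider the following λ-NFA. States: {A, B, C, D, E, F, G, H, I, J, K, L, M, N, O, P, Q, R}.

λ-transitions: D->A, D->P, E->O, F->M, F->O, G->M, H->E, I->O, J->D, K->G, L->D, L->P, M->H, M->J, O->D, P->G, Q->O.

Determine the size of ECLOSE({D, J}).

Start with {D, J}.
From D via λ: add A, P.
From P via λ: add G.
From G via λ: add M.
From M via λ: add H.
From H via λ: add E.
From E via λ: add O.
λ-closure = {A, D, E, G, H, J, M, O, P}, which has 9 states.

9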